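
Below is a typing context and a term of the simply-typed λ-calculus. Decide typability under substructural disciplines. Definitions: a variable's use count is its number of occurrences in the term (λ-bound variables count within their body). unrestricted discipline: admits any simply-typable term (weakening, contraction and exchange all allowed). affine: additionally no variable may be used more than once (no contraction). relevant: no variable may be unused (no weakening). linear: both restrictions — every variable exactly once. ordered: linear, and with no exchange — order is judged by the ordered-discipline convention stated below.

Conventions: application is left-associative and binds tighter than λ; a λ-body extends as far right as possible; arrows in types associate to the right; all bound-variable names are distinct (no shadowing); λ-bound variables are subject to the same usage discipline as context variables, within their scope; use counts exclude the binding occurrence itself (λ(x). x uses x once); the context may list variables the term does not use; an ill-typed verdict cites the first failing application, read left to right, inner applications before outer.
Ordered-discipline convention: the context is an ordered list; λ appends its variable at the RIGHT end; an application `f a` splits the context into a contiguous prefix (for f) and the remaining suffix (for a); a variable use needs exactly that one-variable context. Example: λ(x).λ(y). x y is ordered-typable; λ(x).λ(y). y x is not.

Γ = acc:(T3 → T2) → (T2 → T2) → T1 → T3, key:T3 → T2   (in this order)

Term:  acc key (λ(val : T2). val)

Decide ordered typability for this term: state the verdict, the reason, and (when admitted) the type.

yes — one use each (acc, key, val); ordered split holds; term : T1 → T3
variable uses: acc: 1×; key: 1×; val (bound): 1×
uses in reading order: acc, key, val
typing: well-typed at T1 → T3
all disciplines: ordered ✓ · linear ✓ · affine ✓ · relevant ✓ · unrestricted ✓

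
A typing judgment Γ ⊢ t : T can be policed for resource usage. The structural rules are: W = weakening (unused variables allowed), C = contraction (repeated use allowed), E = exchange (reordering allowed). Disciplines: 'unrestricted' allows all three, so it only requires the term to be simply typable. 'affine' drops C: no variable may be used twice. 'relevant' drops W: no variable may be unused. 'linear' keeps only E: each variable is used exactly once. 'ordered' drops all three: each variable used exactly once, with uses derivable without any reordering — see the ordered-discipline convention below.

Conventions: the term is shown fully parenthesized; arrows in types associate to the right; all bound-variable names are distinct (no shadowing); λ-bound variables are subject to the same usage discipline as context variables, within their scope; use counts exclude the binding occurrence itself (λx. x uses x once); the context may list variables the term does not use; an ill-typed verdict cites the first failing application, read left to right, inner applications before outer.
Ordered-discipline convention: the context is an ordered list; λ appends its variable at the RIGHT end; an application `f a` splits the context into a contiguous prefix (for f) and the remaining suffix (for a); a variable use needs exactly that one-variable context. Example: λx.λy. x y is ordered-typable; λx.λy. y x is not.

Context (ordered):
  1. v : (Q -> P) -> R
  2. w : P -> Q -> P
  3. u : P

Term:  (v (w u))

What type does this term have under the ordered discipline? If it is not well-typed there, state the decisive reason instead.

term : R
counts: v=1; w=1; u=1
left-to-right use order: v, w, u
typing: the term checks, with type R
summary: ordered ✓, linear ✓, affine ✓, relevant ✓, unrestricted ✓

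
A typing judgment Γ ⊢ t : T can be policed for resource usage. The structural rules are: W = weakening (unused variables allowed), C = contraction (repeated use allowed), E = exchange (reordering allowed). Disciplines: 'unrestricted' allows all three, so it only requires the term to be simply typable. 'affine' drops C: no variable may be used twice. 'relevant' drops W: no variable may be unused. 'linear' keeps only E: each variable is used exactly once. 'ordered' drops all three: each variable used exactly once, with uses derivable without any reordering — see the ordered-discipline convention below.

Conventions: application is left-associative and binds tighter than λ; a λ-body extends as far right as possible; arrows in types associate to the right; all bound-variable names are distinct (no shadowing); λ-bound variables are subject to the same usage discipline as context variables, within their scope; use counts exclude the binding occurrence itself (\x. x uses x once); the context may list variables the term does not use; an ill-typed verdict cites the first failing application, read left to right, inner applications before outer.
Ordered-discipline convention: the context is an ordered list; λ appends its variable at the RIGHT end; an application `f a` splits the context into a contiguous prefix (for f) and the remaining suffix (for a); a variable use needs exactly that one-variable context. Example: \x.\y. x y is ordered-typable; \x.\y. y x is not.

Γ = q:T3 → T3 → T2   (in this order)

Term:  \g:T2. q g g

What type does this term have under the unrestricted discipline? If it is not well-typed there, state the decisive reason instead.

not well-typed under unrestricted — the type mismatch rejects it
counts: q=1; g (λ-bound)=2
use order (left to right): q, g, g
typing: ill-typed: an argument T2 mismatches the expected T3
all disciplines: ordered ✗, linear ✗, affine ✗, relevant ✗, unrestricted ✗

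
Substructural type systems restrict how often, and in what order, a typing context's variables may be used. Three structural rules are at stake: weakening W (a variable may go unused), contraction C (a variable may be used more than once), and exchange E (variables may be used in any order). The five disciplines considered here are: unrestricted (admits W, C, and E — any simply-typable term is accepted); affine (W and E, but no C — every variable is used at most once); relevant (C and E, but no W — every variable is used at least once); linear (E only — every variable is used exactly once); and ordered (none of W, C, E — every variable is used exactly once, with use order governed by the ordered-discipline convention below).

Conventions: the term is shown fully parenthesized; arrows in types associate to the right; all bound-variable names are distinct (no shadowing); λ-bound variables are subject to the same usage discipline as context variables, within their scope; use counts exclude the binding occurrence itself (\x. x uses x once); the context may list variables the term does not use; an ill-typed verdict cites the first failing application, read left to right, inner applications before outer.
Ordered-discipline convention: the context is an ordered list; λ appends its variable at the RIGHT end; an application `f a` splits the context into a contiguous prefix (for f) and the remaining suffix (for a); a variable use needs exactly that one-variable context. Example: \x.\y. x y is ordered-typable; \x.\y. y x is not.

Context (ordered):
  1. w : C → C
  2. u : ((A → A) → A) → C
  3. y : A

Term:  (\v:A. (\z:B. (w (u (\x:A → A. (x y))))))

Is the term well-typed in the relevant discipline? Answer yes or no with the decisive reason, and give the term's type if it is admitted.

no — needs weakening: v, z unused
usage: w ×1; u ×1; y ×1; v [bound] ×0; z [bound] ×0; x [bound] ×1
uses in reading order: w, u, x, y
typing: the term checks, with type A → B → C
summary: ordered ✗ | linear ✗ | affine ✓ | relevant ✗ | unrestricted ✓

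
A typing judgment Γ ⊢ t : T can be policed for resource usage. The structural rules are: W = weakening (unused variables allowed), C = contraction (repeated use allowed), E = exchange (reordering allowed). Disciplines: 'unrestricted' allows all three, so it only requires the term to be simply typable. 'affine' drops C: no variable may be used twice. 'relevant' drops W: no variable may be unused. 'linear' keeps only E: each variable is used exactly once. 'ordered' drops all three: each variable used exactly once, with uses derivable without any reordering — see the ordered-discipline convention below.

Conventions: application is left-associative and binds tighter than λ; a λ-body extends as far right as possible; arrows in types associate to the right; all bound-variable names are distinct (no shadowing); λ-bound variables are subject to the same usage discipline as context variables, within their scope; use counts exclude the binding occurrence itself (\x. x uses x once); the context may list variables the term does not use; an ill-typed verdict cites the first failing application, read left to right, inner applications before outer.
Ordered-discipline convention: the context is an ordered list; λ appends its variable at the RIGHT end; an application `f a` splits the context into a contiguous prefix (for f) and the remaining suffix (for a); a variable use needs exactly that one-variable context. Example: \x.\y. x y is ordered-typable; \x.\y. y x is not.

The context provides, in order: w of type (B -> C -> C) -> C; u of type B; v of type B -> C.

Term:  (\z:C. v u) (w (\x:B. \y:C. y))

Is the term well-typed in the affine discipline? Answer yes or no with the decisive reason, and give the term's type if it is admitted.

yes — none of w, u, v, z, x, y used more than once; term : C
counts: w: 1; u: 1; v: 1; z (λ-bound): 0; x (λ-bound): 0; y (λ-bound): 1
order of uses: v, u, w, y
typing: ✓ — C
per-discipline verdicts: ordered ✗ · linear ✗ · affine ✓ · relevant ✗ · unrestricted ✓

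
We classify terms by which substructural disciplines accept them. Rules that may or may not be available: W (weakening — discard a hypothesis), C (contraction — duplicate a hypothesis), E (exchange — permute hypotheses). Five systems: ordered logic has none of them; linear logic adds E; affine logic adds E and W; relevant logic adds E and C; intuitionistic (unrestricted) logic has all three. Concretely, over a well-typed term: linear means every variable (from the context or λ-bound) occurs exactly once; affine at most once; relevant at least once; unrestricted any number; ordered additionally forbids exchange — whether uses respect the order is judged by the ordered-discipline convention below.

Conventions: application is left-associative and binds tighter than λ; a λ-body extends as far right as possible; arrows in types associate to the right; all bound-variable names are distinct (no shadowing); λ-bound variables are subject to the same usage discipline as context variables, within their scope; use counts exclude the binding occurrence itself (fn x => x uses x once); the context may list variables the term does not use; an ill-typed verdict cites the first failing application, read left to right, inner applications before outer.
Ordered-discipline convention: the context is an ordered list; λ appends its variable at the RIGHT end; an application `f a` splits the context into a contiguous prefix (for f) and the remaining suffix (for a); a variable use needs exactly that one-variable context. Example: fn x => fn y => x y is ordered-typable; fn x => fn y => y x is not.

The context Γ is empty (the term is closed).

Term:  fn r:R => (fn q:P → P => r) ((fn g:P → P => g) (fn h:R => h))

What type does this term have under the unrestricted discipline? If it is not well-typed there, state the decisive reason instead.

not well-typed under unrestricted — fails simple typing
use counts: r (λ-bound)=1, q (λ-bound)=0, g (λ-bound)=1, h (λ-bound)=1
left-to-right use order: r, g, h
typing: ill-typed: an argument R → R mismatches the expected P → P
per-discipline verdicts: ordered ✗; linear ✗; affine ✗; relevant ✗; unrestricted ✗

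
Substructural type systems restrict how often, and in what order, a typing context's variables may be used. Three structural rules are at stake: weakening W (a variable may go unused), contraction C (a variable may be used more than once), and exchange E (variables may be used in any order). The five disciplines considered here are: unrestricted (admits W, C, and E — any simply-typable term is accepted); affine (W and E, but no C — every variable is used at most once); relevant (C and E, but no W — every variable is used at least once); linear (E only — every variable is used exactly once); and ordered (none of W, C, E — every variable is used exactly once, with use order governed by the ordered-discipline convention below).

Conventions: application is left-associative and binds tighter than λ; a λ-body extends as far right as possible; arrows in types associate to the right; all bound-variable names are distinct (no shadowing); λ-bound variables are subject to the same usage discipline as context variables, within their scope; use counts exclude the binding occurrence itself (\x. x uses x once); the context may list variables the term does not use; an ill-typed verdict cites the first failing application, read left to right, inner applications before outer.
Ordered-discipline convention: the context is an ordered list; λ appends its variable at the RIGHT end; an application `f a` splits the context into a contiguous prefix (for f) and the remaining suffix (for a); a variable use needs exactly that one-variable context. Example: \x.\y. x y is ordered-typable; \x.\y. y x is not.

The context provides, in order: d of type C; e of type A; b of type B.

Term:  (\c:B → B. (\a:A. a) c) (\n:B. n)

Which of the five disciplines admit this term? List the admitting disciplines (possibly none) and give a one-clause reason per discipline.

admitted in: none
use counts: d: 0, e: 0, b: 0, c [bound]: 1, a [bound]: 1, n [bound]: 1
use order (left to right): a, c, n
typing: ill-typed: an application expects A but receives B → B
ordered ✗ (a type mismatch blocks all five)
linear ✗ (the type mismatch rejects it)
affine ✗ (not simply typable)
relevant ✗ (fails simple typing)
unrestricted ✗ (a type mismatch blocks all five)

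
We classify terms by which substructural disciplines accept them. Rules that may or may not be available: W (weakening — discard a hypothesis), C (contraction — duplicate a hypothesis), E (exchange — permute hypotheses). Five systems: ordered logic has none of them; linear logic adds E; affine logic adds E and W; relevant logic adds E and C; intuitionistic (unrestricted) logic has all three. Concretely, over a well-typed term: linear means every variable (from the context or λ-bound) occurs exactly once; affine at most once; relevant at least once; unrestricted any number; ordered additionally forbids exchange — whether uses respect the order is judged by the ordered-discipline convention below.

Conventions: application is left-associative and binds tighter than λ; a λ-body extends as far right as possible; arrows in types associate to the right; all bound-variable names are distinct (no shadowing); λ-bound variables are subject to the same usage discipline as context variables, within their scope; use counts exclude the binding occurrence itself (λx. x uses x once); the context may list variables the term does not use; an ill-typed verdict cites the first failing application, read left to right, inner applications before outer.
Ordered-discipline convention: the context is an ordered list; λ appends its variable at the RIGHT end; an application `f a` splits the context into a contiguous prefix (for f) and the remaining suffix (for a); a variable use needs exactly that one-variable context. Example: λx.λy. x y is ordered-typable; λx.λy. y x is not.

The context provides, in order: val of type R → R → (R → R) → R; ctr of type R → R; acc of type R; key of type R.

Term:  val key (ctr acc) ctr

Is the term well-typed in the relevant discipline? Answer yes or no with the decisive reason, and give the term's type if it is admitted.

yes — at least one use each (val, ctr, acc, key); term : R
use counts: val ×1; ctr ×2; acc ×1; key ×1
use order (left to right): val, key, ctr, acc, ctr
typing: well-typed at R
all disciplines: ordered ✗; linear ✗; affine ✗; relevant ✓; unrestricted ✓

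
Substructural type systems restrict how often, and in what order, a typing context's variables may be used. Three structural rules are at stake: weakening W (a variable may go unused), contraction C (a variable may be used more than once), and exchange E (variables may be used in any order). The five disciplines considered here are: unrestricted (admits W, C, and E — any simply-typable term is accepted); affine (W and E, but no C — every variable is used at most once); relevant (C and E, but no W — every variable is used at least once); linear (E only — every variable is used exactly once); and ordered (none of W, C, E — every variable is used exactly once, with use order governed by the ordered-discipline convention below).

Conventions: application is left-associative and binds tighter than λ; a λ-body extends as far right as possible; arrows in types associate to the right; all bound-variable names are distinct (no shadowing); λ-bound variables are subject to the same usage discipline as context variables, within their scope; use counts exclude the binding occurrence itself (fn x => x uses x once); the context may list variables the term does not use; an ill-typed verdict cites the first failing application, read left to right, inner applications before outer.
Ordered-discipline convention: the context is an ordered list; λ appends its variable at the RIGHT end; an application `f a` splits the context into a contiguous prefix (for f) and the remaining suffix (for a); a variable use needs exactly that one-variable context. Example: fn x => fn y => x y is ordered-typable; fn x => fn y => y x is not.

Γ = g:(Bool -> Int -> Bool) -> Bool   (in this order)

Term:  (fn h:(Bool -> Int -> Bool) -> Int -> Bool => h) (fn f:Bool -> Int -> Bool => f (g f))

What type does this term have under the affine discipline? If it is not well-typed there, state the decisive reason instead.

not well-typed under affine — needs contraction — f ×2
counts: g ×1, h (bound) ×1, f (bound) ×2
use order (left to right): h, f, g, f
typing: well-typed at (Bool -> Int -> Bool) -> Int -> Bool
all disciplines: ordered ✗; linear ✗; affine ✗; relevant ✓; unrestricted ✓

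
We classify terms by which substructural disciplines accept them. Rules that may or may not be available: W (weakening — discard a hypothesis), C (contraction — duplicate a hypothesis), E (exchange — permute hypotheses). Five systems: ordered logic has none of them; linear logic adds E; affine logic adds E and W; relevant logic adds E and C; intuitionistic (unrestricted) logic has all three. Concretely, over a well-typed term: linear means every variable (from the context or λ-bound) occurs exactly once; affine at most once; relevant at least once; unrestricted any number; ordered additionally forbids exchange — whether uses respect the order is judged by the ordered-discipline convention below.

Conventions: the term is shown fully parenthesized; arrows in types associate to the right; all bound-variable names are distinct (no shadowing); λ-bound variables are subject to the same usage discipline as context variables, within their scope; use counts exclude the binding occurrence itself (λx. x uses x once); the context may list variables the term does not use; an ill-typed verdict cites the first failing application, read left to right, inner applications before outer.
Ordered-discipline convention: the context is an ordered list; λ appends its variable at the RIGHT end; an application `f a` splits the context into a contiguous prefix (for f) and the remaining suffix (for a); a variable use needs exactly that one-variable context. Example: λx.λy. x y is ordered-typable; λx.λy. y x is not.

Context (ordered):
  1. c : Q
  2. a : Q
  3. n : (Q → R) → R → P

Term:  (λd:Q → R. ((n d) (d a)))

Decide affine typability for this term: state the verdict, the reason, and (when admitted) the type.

no — d ×2 used more than once (contraction)
variable uses: c: 0×, a: 1×, n: 1×, d (bound): 2×
left-to-right use order: n, d, d, a
typing: the term checks, with type (Q → R) → P
per-discipline verdicts: ordered ✗ · linear ✗ · affine ✗ · relevant ✗ · unrestricted ✓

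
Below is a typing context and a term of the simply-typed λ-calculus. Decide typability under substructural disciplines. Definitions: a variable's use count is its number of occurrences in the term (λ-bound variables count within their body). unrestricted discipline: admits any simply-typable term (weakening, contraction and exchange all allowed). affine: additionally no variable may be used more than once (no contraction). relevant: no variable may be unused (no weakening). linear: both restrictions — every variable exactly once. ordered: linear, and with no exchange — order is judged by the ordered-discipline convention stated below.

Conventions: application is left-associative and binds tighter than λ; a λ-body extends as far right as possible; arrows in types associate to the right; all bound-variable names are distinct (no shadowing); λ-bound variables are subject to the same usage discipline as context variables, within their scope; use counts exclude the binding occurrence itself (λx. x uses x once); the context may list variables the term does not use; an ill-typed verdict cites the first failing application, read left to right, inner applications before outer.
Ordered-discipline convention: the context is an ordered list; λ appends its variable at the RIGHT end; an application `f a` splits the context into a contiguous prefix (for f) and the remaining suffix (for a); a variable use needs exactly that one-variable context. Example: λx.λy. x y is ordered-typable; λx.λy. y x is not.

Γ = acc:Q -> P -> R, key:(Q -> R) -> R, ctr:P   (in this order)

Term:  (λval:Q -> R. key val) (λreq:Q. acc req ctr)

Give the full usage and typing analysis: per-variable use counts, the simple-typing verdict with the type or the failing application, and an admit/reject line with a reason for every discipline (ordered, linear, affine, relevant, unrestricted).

use counts: acc: 1, key: 1, ctr: 1, val (λ-bound): 1, req (λ-bound): 1
left-to-right use order: key, val, acc, req, ctr
typing: well-typed — term : R
ordered: ✗ — needs exchange: uses follow key, val, acc, req, ctr
linear: ✓ — single use per variable (acc, key, ctr, val, req)
affine: ✓ — at most one use each (acc, key, ctr, val, req)
relevant: ✓ — at least one use each (acc, key, ctr, val, req)
unrestricted: ✓ — typability at R is all that's needed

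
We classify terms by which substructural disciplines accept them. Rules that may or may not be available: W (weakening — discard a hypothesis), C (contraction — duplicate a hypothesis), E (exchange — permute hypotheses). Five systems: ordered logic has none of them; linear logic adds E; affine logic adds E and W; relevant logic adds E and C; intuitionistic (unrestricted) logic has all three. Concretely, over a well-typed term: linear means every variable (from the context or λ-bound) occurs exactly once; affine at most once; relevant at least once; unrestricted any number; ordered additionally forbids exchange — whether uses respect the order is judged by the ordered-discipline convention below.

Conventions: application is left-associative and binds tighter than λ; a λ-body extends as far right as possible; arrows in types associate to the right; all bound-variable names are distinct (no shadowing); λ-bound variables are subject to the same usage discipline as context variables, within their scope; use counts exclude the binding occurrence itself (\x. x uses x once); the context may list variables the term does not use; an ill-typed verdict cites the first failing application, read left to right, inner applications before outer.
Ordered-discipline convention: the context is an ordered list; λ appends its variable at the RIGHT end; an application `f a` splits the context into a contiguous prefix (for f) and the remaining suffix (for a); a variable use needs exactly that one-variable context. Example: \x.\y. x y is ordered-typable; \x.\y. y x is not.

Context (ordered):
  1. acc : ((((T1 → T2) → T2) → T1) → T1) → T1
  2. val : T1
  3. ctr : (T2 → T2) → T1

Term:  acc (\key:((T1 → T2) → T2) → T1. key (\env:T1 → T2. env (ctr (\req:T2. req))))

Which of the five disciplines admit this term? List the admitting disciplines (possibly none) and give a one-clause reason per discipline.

admitted in: affine, unrestricted
usage: acc: 1×, val: 0×, ctr: 1×, key [bound]: 1×, env [bound]: 1×, req [bound]: 1×
left-to-right use order: acc, key, env, ctr, req
typing: well-typed — term : T1
ordered: ✗ — needs weakening: val unused
linear: ✗ — needs weakening: val unused
affine: ✓ — at most one use each (acc, val, ctr, key, env, req)
relevant: ✗ — needs weakening: val unused
unrestricted: ✓ — well-typed at T1; no restrictions here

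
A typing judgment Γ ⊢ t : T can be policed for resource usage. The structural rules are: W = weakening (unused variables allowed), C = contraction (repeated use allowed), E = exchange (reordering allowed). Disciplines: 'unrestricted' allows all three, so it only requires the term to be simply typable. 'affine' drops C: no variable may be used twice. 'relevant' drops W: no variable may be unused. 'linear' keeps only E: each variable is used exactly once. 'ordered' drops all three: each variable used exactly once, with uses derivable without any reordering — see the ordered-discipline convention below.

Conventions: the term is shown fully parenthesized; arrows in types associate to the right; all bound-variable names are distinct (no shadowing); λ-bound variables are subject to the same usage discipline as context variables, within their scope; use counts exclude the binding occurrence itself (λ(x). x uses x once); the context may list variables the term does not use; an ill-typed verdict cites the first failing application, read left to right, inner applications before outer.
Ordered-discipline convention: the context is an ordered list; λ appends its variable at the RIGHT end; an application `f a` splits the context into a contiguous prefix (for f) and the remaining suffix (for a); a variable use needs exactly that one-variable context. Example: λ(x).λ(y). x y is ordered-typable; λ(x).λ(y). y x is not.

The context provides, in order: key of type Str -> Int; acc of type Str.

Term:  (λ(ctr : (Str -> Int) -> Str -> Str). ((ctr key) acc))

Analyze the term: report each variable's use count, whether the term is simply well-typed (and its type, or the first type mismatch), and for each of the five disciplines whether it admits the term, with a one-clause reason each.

variable uses: key: 1, acc: 1, ctr (bound): 1
order of uses: ctr, key, acc
typing: well-typed at ((Str -> Int) -> Str -> Str) -> Str
ordered ✗ (use order ctr, key, acc needs exchange)
linear ✓ (single use per variable (key, acc, ctr))
affine ✓ (no duplicate uses among key, acc, ctr)
relevant ✓ (none of key, acc, ctr goes unused)
unrestricted ✓ (typability at ((Str -> Int) -> Str -> Str) -> Str is all that's needed)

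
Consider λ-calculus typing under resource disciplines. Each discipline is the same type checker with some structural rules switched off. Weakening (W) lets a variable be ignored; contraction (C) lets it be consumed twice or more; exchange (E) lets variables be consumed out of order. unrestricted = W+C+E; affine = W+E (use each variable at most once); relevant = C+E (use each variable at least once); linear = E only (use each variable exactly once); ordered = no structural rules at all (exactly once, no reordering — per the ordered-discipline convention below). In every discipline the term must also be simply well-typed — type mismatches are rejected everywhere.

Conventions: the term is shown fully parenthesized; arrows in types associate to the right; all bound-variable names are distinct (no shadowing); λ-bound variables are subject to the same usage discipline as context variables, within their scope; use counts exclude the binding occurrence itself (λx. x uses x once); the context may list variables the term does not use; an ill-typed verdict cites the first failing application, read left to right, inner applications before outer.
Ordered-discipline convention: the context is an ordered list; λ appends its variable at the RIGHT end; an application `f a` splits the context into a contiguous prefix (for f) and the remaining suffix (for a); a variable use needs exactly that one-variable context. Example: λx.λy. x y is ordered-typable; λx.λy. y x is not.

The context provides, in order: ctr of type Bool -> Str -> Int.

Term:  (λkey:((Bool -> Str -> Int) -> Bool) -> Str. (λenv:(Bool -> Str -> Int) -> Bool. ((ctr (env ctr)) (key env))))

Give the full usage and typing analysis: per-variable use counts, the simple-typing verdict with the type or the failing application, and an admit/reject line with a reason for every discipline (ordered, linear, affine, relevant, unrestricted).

usage: ctr: 2, key (λ-bound): 1, env (λ-bound): 2
use order (left to right): ctr, env, ctr, key, env
typing: well-typed — term : (((Bool -> Str -> Int) -> Bool) -> Str) -> ((Bool -> Str -> Int) -> Bool) -> Int
ordered: ✗, repeated use of ctr ×2, env ×2
linear: ✗, repeated use of ctr ×2, env ×2
affine: ✗, repeated use of ctr ×2, env ×2
relevant: ✓, ctr, key, env: all used, weakening unneeded
unrestricted: ✓, type-checks ((((Bool -> Str -> Int) -> Bool) -> Str) -> ((Bool -> Str -> Int) -> Bool) -> Int) and nothing is barred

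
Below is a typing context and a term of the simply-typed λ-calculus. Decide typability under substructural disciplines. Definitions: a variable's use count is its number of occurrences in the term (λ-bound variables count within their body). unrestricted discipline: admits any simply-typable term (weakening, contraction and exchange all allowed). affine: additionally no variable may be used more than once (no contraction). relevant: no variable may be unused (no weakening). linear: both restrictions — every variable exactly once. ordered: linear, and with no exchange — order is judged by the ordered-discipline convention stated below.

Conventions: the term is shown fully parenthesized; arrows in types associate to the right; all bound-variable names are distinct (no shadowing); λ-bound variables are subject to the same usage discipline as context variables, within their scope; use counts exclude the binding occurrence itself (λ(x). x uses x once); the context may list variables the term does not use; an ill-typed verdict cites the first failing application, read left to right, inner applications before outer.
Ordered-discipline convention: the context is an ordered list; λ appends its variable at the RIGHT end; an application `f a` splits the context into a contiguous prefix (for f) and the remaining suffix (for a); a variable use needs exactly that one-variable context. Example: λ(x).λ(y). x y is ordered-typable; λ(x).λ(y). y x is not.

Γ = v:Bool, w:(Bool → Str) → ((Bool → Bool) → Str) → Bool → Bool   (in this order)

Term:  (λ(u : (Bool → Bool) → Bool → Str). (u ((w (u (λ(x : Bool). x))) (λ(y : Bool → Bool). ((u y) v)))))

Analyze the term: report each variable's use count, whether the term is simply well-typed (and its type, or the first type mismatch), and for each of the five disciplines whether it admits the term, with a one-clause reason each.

variable uses: v: 1×; w: 1×; u [bound]: 3×; x [bound]: 1×; y [bound]: 1×
use order (left to right): u, w, u, x, u, y, v
typing: well-typed — term : ((Bool → Bool) → Bool → Str) → Bool → Str
ordered: ✗, needs contraction — u ×3
linear: ✗, needs contraction — u ×3
affine: ✗, needs contraction — u ×3
relevant: ✓, none of v, w, u, x, y goes unused
unrestricted: ✓, typability at ((Bool → Bool) → Bool → Str) → Bool → Str is all that's needed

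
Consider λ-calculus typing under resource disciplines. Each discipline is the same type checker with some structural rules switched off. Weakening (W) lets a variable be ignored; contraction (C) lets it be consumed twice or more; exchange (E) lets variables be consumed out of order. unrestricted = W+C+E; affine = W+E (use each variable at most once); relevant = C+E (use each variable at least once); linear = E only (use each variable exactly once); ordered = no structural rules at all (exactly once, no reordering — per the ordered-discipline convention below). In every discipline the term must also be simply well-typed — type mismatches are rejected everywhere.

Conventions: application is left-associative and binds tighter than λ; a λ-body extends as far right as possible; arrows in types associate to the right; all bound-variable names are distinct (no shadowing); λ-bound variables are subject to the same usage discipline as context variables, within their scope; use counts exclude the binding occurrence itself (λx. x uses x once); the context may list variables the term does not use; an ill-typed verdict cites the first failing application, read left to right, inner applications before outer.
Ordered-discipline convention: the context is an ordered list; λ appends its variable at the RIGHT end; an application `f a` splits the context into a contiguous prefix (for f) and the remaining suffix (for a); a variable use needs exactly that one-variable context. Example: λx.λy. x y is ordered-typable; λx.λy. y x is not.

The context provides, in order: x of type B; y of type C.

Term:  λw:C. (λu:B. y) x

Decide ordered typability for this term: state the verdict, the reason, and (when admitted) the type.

no — w, u left unused
counts: x=1; y=1; w (bound)=0; u (bound)=0
uses in reading order: y, x
typing: the term checks, with type C -> C
across the five disciplines: ordered ✗ | linear ✗ | affine ✓ | relevant ✗ | unrestricted ✓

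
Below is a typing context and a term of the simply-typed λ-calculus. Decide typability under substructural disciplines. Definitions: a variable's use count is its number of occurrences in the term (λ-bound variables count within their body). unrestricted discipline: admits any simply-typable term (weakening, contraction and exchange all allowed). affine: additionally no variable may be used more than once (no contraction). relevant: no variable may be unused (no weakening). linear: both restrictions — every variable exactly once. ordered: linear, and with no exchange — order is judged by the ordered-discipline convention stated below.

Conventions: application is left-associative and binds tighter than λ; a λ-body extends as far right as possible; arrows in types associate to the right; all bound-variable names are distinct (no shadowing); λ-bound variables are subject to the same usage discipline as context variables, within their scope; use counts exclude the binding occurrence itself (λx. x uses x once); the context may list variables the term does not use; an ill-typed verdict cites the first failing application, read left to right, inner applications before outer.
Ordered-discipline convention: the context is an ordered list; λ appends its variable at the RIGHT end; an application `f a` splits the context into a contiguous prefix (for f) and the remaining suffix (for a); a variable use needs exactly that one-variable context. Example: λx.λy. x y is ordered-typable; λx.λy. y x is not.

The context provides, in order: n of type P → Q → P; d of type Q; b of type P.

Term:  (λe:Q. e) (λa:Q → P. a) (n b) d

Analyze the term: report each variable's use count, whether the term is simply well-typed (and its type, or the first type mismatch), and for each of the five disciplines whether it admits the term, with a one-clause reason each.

use counts: n=1, d=1, b=1, e (bound)=1, a (bound)=1
order of uses: e, a, n, b, d
typing: ill-typed: an argument (Q → P) → Q → P mismatches the expected Q
ordered: ✗ — not simply typable
linear: ✗ — fails simple typing
affine: ✗ — a type mismatch blocks all five
relevant: ✗ — the type mismatch rejects it
unrestricted: ✗ — not simply typable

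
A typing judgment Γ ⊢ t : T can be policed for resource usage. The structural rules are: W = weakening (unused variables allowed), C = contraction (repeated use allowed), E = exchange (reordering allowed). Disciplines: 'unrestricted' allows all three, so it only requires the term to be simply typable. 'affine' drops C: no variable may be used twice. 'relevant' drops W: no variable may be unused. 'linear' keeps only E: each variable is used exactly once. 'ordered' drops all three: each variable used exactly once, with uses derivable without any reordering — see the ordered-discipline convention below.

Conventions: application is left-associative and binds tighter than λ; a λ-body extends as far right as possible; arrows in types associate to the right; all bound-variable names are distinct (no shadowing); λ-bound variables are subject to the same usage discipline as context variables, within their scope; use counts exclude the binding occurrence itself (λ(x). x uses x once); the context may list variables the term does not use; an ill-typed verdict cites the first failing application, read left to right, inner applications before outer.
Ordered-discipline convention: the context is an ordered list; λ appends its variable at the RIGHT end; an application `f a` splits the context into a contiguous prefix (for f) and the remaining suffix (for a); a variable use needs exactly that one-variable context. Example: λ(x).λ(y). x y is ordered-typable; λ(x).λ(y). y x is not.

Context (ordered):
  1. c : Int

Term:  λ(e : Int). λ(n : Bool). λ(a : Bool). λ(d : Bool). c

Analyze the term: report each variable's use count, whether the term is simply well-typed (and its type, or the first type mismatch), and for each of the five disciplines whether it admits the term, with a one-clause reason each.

variable uses: c: 1, e (λ-bound): 0, n (λ-bound): 0, a (λ-bound): 0, d (λ-bound): 0
left-to-right use order: c
typing: ✓ — Int → Bool → Bool → Bool → Int
ordered ✗ (needs weakening: e, n, a, d unused)
linear ✗ (needs weakening: e, n, a, d unused)
affine ✓ (c, e, n, a, d: no repeats, contraction unneeded)
relevant ✗ (needs weakening: e, n, a, d unused)
unrestricted ✓ (well-typed at Int → Bool → Bool → Bool → Int; no restrictions here)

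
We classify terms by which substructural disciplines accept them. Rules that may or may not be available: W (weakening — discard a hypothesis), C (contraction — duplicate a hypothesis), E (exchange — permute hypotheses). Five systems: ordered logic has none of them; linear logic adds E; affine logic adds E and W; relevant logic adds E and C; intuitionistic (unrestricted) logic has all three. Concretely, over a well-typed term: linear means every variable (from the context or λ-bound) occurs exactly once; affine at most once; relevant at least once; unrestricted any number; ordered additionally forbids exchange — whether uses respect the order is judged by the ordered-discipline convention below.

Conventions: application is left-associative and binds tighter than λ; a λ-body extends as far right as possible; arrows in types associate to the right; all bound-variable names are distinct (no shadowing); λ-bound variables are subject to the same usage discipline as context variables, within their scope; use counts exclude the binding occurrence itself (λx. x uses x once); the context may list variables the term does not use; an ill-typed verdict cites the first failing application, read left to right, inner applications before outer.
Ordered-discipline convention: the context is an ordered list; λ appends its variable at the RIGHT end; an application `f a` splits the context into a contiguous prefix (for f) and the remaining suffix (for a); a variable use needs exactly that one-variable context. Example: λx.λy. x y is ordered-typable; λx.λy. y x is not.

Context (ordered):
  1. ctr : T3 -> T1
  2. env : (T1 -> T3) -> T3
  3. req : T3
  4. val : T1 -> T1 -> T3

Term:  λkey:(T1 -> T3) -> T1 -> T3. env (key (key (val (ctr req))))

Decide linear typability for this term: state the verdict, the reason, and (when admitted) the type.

no — key ×2 used more than once (contraction)
usage: ctr ×1; env ×1; req ×1; val ×1; key (λ-bound) ×2
uses in reading order: env, key, key, val, ctr, req
typing: well-typed at ((T1 -> T3) -> T1 -> T3) -> T3
summary: ordered ✗; linear ✗; affine ✗; relevant ✓; unrestricted ✓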